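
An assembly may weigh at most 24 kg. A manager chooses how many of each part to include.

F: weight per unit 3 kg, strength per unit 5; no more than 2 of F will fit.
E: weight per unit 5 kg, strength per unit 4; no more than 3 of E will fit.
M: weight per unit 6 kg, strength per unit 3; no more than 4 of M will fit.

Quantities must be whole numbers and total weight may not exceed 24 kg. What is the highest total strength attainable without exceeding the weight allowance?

This is a bounded integer knapsack.
Take 2×F and 3×E: weight 21 ≤ 24, strength 2·5 + 3·4 = 22.
F has the best ratio (5/3) and is taken to its limit of 2; remaining capacity is filled optimally with the others.

22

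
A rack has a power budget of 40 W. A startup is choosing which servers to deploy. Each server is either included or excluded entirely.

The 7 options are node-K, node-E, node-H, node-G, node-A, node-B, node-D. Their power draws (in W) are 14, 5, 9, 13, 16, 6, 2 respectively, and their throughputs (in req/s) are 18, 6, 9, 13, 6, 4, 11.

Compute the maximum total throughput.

52

Treat it as a binary knapsack problem.
node-K + node-H + node-G + node-D: power draw 14 + 9 + 13 + 2 = 38 ≤ 40, throughput 18 + 9 + 13 + 11 = 51.
node-K + node-E + node-G + node-B + node-D: power draw 14 + 5 + 13 + 6 + 2 = 40 ≤ 40, throughput 18 + 6 + 13 + 4 + 11 = 52.
Best is node-K, node-E, node-G, node-B, and node-D with total throughput 52.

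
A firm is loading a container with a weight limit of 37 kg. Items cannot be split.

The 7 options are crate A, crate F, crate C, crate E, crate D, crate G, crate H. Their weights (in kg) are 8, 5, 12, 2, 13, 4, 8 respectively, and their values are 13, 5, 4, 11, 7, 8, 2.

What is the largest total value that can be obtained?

44

Allowing fractional choices, the relaxed optimum would be about 45.7, but items are indivisible.
crate A + crate F + crate E + crate D + crate G: weight 8 + 5 + 2 + 13 + 4 = 32 ≤ 37, value 13 + 5 + 11 + 7 + 8 = 44.
crate A + crate F + crate C + crate E + crate G: weight 8 + 5 + 12 + 2 + 4 = 31 ≤ 37, value 13 + 5 + 4 + 11 + 8 = 41.
Best is crate A, crate F, crate E, crate D, and crate G with total value 44.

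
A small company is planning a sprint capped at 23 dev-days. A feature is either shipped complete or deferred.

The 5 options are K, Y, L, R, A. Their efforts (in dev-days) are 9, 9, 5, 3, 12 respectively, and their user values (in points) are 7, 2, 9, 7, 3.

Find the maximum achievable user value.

23

K + L + R: effort 9 + 5 + 3 = 17 ≤ 23, user value 7 + 9 + 7 = 23.
L + R + A: effort 5 + 3 + 12 = 20 ≤ 23, user value 9 + 7 + 3 = 19.
Best is K, L, and R with total user value 23.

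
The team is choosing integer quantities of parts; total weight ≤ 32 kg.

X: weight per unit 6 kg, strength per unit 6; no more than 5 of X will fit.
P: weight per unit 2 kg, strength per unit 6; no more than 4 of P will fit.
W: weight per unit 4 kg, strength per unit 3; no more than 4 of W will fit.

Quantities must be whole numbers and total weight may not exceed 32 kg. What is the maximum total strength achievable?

This is a bounded integer knapsack.
Take 4×X and 4×P: weight 32 ≤ 32, strength 4·6 + 4·6 = 48.
P has the best ratio (6/2) and is taken to its limit of 4; remaining capacity is filled optimally with the others.

48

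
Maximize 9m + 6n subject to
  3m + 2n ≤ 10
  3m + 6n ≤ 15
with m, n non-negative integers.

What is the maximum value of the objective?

(m,n)=(3,0): 3·3+2·0=9≤10, 3·3+6·0=9≤15, objective 27.
(m,n)=(2,1): 3·2+2·1=8≤10, 3·2+6·1=12≤15, objective 24.
No feasible integer point exceeds 27.

27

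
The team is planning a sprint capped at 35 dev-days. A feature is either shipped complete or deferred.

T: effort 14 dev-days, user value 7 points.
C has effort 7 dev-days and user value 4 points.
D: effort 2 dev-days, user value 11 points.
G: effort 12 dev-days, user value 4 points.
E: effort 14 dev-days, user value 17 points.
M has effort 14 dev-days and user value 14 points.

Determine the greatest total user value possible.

42

C + D + G + E: effort 7 + 2 + 12 + 14 = 35 ≤ 35, user value 4 + 11 + 4 + 17 = 36.
D + E + M: effort 2 + 14 + 14 = 30 ≤ 35, user value 11 + 17 + 14 = 42.
Best is D, E, and M with total user value 42.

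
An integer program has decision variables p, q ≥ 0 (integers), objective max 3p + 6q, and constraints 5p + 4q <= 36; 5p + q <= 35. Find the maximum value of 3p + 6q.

(p,q)=(0,9): 5·0+4·9=36≤36, 5·0+1·9=9≤35, objective 54.
(p,q)=(0,8): 5·0+4·8=32≤36, 5·0+1·8=8≤35, objective 48.
No feasible integer point exceeds 54.

54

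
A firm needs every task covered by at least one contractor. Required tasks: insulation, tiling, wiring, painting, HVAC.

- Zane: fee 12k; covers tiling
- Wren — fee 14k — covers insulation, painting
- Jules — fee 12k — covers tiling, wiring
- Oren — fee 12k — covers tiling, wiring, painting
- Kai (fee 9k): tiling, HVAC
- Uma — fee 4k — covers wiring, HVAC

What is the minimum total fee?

27

The greedy cost-per-new-task heuristic would pick Uma, Oren, and Wren for 30, but a cheaper cover exists.
Choose Wren, Kai, and Uma: together they cover insulation, tiling, wiring, painting, HVAC — every task.
Total fee: 14 + 9 + 4 = 27.
No cover costs less than 27.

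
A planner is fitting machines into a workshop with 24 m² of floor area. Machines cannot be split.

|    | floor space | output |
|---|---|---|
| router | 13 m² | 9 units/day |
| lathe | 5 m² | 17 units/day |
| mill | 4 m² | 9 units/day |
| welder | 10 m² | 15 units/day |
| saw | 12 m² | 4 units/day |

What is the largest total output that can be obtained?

This is a 0-1 knapsack instance.
router + lathe + mill: floor space 13 + 5 + 4 = 22 ≤ 24, output 9 + 17 + 9 = 35.
lathe + mill + welder: floor space 5 + 4 + 10 = 19 ≤ 24, output 17 + 9 + 15 = 41.
lathe + welder: floor space 5 + 10 = 15 ≤ 24, output 17 + 15 = 32.
Best is lathe, mill, and welder with total output 41.

41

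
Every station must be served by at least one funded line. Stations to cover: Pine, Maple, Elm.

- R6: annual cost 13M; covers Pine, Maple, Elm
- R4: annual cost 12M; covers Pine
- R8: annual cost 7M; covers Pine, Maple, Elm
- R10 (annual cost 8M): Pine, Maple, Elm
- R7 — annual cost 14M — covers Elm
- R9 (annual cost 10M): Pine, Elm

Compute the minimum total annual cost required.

7

R8 alone covers Pine, Maple, Elm — every station.
Total annual cost: 7.
No cover costs less than 7.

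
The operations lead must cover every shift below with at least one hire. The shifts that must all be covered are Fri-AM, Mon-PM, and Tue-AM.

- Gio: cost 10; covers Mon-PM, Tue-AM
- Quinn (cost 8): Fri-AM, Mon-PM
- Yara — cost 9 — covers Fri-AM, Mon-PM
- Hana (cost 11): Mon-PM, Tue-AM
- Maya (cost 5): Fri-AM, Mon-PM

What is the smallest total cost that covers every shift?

This is a weighted set-cover instance.
Choose Gio and Maya: together they cover Fri-AM, Mon-PM, Tue-AM — every shift.
Total cost: 10 + 5 = 15.
No cover costs less than 15.

15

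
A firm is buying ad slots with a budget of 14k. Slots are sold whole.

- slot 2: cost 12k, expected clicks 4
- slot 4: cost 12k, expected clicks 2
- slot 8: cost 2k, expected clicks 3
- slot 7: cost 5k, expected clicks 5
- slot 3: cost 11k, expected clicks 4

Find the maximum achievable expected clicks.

8

Allowing fractional choices, the relaxed optimum would be about 10.5, but ad slots are indivisible.
slot 8 + slot 3: cost 2 + 11 = 13 ≤ 14, expected clicks 3 + 4 = 7.
slot 2 + slot 8: cost 12 + 2 = 14 ≤ 14, expected clicks 4 + 3 = 7.
slot 8 + slot 7: cost 2 + 5 = 7 ≤ 14, expected clicks 3 + 5 = 8.
Best is slot 8 and slot 7 with total expected clicks 8.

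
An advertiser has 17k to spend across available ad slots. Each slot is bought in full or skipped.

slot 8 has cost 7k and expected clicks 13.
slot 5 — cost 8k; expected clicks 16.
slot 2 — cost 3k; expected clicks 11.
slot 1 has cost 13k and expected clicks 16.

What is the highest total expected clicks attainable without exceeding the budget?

29

Allowing fractional choices, the relaxed optimum would be about 38.1, but ad slots are indivisible.
slot 8 + slot 5: cost 7 + 8 = 15 ≤ 17, expected clicks 13 + 16 = 29.
slot 5 + slot 2: cost 8 + 3 = 11 ≤ 17, expected clicks 16 + 11 = 27.
slot 2 + slot 1: cost 3 + 13 = 16 ≤ 17, expected clicks 11 + 16 = 27.
Best is slot 8 and slot 5 with total expected clicks 29.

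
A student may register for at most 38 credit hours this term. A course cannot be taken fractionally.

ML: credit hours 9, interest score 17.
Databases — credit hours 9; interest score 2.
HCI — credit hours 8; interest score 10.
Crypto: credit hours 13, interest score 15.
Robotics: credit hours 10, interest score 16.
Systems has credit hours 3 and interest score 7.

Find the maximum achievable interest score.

55

Take ML, Crypto, Robotics, and Systems: credit hours 9 + 13 + 10 + 3 = 35 ≤ 38, interest score 17 + 15 + 16 + 7 = 55.
No other feasible combination does better.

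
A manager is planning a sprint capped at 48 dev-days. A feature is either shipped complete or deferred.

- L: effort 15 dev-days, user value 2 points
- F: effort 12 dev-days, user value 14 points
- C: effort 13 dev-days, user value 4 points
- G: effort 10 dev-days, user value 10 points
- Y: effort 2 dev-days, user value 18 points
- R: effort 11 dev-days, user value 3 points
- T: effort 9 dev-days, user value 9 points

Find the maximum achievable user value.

55

This is a 0-1 knapsack instance.
F + G + Y + R + T: effort 12 + 10 + 2 + 11 + 9 = 44 ≤ 48, user value 14 + 10 + 18 + 3 + 9 = 54.
F + C + G + Y + T: effort 12 + 13 + 10 + 2 + 9 = 46 ≤ 48, user value 14 + 4 + 10 + 18 + 9 = 55.
Best is F, C, G, Y, and T with total user value 55.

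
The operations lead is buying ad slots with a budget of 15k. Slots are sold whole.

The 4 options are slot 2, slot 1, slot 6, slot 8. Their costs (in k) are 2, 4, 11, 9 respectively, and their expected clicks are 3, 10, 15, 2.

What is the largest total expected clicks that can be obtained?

25

Allowing fractional choices, the relaxed optimum would be about 25.3, but ad slots are indivisible.
slot 2 + slot 6: cost 2 + 11 = 13 ≤ 15, expected clicks 3 + 15 = 18.
slot 1 + slot 6: cost 4 + 11 = 15 ≤ 15, expected clicks 10 + 15 = 25.
slot 6: cost 11 ≤ 15, expected clicks 15.
Best is slot 1 and slot 6 with total expected clicks 25.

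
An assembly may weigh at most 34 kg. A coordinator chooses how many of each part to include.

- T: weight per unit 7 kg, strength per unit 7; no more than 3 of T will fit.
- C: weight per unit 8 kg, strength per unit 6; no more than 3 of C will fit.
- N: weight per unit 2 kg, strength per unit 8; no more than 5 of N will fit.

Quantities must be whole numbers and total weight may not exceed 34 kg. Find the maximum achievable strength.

N has the best ratio (8/2); taking only N gives at most 5×8 = 40 (stopped by the supply cap of 5).
Mixing does better — 3×T and 5×N: weight 31 ≤ 34, strength 3·7 + 5·8 = 61.

61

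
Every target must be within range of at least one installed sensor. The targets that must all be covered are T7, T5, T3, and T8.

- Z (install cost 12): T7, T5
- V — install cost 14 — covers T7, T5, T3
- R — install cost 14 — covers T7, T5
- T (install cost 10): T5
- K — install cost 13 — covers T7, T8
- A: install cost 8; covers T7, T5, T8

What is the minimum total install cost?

Choose V and A: together they cover T7, T5, T3, T8 — every target.
Total install cost: 14 + 8 = 22.

22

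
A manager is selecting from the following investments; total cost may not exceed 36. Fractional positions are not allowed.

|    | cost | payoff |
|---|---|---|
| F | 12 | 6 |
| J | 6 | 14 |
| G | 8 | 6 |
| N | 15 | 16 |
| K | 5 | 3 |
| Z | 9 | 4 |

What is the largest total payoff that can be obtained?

39

Allowing fractional choices, the relaxed optimum would be about 40.0, but investments are indivisible.
J + N + K + Z: cost 6 + 15 + 5 + 9 = 35 ≤ 36, payoff 14 + 16 + 3 + 4 = 37.
J + G + N + K: cost 6 + 8 + 15 + 5 = 34 ≤ 36, payoff 14 + 6 + 16 + 3 = 39.
Best is J, G, N, and K with total payoff 39.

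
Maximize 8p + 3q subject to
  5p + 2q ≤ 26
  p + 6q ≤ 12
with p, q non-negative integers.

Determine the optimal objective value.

40

(p,q)=(5,0) is feasible, giving 40.
(p,q)=(4,1) is feasible, giving 35.
(p,q)=(4,0) is feasible, giving 32.
No feasible integer point exceeds 40.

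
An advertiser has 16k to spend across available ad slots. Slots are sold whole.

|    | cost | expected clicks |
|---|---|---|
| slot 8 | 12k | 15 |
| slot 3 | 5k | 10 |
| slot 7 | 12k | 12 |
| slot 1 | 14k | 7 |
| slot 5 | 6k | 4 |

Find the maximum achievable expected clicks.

This is an integer program with binary decision variables.
slot 3 + slot 5: cost 5 + 6 = 11 ≤ 16, expected clicks 10 + 4 = 14.
slot 7: cost 12 ≤ 16, expected clicks 12.
slot 8: cost 12 ≤ 16, expected clicks 15.
Best is slot 8 with total expected clicks 15.

15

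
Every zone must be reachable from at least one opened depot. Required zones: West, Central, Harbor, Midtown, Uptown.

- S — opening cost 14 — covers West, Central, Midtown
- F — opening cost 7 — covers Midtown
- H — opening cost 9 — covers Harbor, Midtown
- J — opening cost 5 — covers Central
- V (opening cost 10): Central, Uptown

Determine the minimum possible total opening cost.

The greedy cost-per-new-zone heuristic would pick H, J, V, and S for 38, but a cheaper cover exists.
Choose S, H, and V: together they cover West, Central, Harbor, Midtown, Uptown — every zone.
Total opening cost: 14 + 9 + 10 = 33.
No cover costs less than 33.

33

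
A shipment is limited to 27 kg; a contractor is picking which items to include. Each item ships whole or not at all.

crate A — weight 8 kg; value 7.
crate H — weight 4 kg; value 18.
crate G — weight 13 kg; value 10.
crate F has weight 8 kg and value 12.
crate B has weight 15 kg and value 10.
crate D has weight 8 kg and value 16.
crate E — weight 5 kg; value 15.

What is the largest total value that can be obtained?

61

Allowing fractional choices, the relaxed optimum would be about 62.8, but items are indivisible.
crate H + crate F + crate D + crate E: weight 4 + 8 + 8 + 5 = 25 ≤ 27, value 18 + 12 + 16 + 15 = 61.
crate A + crate H + crate D + crate E: weight 8 + 4 + 8 + 5 = 25 ≤ 27, value 7 + 18 + 16 + 15 = 56.
Best is crate H, crate F, crate D, and crate E with total value 61.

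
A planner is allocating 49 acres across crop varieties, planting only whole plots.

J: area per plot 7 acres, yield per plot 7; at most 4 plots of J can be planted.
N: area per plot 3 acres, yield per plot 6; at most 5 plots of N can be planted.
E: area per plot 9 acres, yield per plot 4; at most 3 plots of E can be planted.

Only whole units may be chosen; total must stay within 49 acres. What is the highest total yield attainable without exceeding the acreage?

58

This is a bounded integer knapsack.
4×J, 4×N, and 1×E: area 49 ≤ 49, yield 4·7 + 4·6 + 1·4 = 56.
4×J and 5×N: area 43 ≤ 49, yield 4·7 + 5·6 = 58.
Best is 58.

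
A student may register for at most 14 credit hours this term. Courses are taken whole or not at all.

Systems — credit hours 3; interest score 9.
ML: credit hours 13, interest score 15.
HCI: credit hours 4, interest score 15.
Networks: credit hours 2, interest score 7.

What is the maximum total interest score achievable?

Take Systems, HCI, and Networks: credit hours 3 + 4 + 2 = 9 ≤ 14, interest score 9 + 15 + 7 = 31.
No other feasible combination does better.

31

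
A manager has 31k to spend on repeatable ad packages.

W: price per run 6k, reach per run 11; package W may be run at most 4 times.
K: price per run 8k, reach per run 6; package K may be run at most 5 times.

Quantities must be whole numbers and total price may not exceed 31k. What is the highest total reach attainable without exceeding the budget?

W has the best ratio (11/6); taking only W gives at most 4×11 = 44 (stopped by the supply cap of 4).
Optimal: 4×W: price 24 ≤ 31, reach 4·11 = 44.

44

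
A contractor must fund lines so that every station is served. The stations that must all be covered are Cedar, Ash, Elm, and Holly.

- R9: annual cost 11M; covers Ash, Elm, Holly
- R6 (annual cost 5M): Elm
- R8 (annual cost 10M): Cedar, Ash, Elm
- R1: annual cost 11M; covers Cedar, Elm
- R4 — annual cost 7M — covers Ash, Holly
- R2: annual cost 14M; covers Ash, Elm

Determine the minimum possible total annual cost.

17

Choose R8 and R4: together they cover Cedar, Ash, Elm, Holly — every station.
Total annual cost: 10 + 7 = 17.
No cover costs less than 17.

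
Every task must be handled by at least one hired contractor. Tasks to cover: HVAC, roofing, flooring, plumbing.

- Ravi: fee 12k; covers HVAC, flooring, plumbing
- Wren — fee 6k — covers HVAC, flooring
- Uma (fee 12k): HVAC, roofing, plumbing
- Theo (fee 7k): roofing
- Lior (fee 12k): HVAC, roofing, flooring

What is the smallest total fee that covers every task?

Choose Wren and Uma: together they cover HVAC, roofing, flooring, plumbing — every task.
Total fee: 6 + 12 = 18.
No cover costs less than 18.

18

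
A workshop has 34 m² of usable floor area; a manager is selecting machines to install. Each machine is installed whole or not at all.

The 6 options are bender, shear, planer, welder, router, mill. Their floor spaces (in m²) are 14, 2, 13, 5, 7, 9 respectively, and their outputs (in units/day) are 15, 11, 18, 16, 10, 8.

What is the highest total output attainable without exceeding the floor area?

60

This is a 0-1 knapsack instance.
bender + shear + planer + welder: floor space 14 + 2 + 13 + 5 = 34 ≤ 34, output 15 + 11 + 18 + 16 = 60.
shear + planer + welder + mill: floor space 2 + 13 + 5 + 9 = 29 ≤ 34, output 11 + 18 + 16 + 8 = 53.
shear + planer + welder + router: floor space 2 + 13 + 5 + 7 = 27 ≤ 34, output 11 + 18 + 16 + 10 = 55.
Best is bender, shear, planer, and welder with total output 60.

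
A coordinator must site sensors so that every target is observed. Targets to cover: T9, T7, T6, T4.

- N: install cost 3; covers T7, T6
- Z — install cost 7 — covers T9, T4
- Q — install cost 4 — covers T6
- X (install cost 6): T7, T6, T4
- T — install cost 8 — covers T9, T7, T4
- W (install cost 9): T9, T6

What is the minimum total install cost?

This is an integer covering problem.
Choose N and Z: together they cover T9, T7, T6, T4 — every target.
Total install cost: 3 + 7 = 10.
No cover costs less than 10.

10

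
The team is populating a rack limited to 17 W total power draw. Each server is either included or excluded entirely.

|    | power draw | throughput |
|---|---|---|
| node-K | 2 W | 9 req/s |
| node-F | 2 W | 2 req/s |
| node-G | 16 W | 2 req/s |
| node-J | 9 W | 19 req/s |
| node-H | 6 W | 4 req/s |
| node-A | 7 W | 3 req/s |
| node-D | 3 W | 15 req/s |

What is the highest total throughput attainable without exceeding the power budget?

45

Allowing fractional choices, the relaxed optimum would be about 45.7, but servers are indivisible.
node-K + node-F + node-J + node-D: power draw 2 + 2 + 9 + 3 = 16 ≤ 17, throughput 9 + 2 + 19 + 15 = 45.
node-F + node-J + node-D: power draw 2 + 9 + 3 = 14 ≤ 17, throughput 2 + 19 + 15 = 36.
node-K + node-J + node-D: power draw 2 + 9 + 3 = 14 ≤ 17, throughput 9 + 19 + 15 = 43.
Best is node-K, node-F, node-J, and node-D with total throughput 45.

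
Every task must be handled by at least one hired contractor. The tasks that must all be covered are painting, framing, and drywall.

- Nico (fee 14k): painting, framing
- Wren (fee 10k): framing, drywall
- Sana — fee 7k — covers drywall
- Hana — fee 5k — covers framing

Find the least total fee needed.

Choose Nico and Sana: together they cover painting, framing, drywall — every task.
Total fee: 14 + 7 = 21.

21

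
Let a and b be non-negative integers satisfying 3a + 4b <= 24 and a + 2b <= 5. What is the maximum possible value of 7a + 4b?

35

(a,b)=(5,0): 3·5+4·0=15≤24, 1·5+2·0=5≤5, objective 35.
(a,b)=(4,0): 3·4+4·0=12≤24, 1·4+2·0=4≤5, objective 28.
Maximum is 35 at (a,b)=(5,0).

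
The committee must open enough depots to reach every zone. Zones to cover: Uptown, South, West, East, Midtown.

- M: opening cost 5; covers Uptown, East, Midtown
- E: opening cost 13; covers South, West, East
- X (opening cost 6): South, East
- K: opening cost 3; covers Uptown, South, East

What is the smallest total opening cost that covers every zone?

18

This is an integer covering problem.
The greedy cost-per-new-zone heuristic would pick K, M, and E for 21, but a cheaper cover exists.
Choose M and E: together they cover Uptown, South, West, East, Midtown — every zone.
Total opening cost: 5 + 13 = 18.
No cover costs less than 18.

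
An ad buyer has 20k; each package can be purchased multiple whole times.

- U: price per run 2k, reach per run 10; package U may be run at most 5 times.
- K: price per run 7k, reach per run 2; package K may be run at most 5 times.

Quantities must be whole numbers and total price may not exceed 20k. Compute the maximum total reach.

52

U has the best ratio (10/2); taking only U gives at most 5×10 = 50 (stopped by the supply cap of 5).
Mixing does better — 5×U and 1×K: price 17 ≤ 20, reach 5·10 + 1·2 = 52.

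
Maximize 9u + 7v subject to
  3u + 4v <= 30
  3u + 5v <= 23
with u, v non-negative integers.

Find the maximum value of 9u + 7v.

Relaxing integrality, the LP optimum is 69.00 at (u,v) = (7.67, 0), which is not an integer point.
(u,v)=(7,0): 3·7+4·0=21≤30, 3·7+5·0=21≤23, objective 63.
(u,v)=(6,1): 3·6+4·1=22≤30, 3·6+5·1=23≤23, objective 61.
(u,v)=(6,0): 3·6+4·0=18≤30, 3·6+5·0=18≤23, objective 54.
Maximum is 63 at (u,v)=(7,0).

63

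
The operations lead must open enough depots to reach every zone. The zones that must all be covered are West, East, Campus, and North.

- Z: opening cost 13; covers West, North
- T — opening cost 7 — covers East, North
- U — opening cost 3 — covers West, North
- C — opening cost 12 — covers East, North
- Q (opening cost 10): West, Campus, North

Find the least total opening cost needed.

17

Choose T and Q: together they cover West, East, Campus, North — every zone.
Total opening cost: 7 + 10 = 17.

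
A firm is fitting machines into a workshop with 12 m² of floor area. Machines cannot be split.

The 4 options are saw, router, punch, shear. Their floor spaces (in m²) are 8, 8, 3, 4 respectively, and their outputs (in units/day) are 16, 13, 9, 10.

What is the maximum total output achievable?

Take saw and shear: floor space 8 + 4 = 12 ≤ 12, output 16 + 10 = 26.
No other feasible combination does better.

26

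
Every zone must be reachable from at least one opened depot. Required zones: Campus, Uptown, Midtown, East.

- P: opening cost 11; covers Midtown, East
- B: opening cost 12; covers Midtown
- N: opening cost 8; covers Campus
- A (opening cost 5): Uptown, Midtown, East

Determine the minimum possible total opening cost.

13

Choose N and A: together they cover Campus, Uptown, Midtown, East — every zone.
Total opening cost: 8 + 5 = 13.
No cover costs less than 13.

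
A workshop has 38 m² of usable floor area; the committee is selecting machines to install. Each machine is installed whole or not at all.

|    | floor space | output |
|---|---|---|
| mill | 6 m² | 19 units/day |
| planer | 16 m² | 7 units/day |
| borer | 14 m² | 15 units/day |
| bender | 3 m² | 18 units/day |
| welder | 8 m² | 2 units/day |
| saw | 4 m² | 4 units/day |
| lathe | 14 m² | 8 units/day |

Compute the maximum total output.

60

Allowing fractional choices, the relaxed optimum would be about 62.3, but machines are indivisible.
mill + borer + bender + welder + saw: floor space 6 + 14 + 3 + 8 + 4 = 35 ≤ 38, output 19 + 15 + 18 + 2 + 4 = 58.
mill + borer + bender + lathe: floor space 6 + 14 + 3 + 14 = 37 ≤ 38, output 19 + 15 + 18 + 8 = 60.
mill + borer + bender + saw: floor space 6 + 14 + 3 + 4 = 27 ≤ 38, output 19 + 15 + 18 + 4 = 56.
Best is mill, borer, bender, and lathe with total output 60.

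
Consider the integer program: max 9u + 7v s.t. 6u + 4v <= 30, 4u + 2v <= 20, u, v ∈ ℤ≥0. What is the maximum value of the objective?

51

(u,v)=(1,6): 6·1+4·6=30≤30, 4·1+2·6=16≤20, objective 51.
(u,v)=(0,7): 6·0+4·7=28≤30, 4·0+2·7=14≤20, objective 49.
(u,v)=(1,5): 6·1+4·5=26≤30, 4·1+2·5=14≤20, objective 44.
(u,v)=(0,6): 6·0+4·6=24≤30, 4·0+2·6=12≤20, objective 42.
No feasible integer point exceeds 51.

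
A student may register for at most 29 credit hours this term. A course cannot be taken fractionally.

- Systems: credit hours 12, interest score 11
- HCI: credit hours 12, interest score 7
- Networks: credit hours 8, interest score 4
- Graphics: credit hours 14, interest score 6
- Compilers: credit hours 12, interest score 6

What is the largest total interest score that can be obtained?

18

Take Systems and HCI: credit hours 12 + 12 = 24 ≤ 29, interest score 11 + 7 = 18.
No other feasible combination does better.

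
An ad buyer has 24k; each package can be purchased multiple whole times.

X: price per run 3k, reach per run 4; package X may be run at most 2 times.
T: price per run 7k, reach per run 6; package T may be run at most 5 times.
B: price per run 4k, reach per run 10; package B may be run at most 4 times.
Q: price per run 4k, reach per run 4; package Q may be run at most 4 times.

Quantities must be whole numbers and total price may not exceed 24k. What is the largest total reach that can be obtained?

1×X, 4×B, and 1×Q: price 23 ≤ 24, reach 1·4 + 4·10 + 1·4 = 48.
4×B and 2×Q: price 24 ≤ 24, reach 4·10 + 2·4 = 48.
Best is 48.

48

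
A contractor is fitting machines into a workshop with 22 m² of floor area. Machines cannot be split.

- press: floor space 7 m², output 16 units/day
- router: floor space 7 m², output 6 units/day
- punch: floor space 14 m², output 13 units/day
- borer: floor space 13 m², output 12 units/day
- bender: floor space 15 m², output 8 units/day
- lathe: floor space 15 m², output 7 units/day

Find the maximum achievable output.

Treat it as a binary knapsack problem.
press + borer: floor space 7 + 13 = 20 ≤ 22, output 16 + 12 = 28.
press + bender: floor space 7 + 15 = 22 ≤ 22, output 16 + 8 = 24.
press + punch: floor space 7 + 14 = 21 ≤ 22, output 16 + 13 = 29.
Best is press and punch with total output 29.

29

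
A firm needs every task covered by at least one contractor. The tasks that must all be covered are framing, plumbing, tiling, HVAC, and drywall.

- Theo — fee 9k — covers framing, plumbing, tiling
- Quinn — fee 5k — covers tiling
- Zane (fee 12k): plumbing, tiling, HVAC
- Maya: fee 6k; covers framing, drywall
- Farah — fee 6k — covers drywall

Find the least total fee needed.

The greedy cost-per-new-task heuristic would pick Theo, Maya, and Zane for 27, but a cheaper cover exists.
Choose Zane and Maya: together they cover framing, plumbing, tiling, HVAC, drywall — every task.
Total fee: 12 + 6 = 18.
No cover costs less than 18.

18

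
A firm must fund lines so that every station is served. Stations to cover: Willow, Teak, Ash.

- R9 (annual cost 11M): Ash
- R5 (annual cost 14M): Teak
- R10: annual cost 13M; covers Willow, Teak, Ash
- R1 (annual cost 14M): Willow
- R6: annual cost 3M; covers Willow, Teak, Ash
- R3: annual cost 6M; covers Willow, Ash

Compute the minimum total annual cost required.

This is a weighted set-cover instance.
R6 alone covers Willow, Teak, Ash — every station.
Total annual cost: 3.
No cover costs less than 3.

3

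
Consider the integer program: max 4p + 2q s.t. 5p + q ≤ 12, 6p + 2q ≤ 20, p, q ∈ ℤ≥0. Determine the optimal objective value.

(p,q)=(0,10): 5·0+1·10=10≤12, 6·0+2·10=20≤20, objective 20.
(p,q)=(0,9): 5·0+1·9=9≤12, 6·0+2·9=18≤20, objective 18.
The best lattice point is (0,10), giving 20.

20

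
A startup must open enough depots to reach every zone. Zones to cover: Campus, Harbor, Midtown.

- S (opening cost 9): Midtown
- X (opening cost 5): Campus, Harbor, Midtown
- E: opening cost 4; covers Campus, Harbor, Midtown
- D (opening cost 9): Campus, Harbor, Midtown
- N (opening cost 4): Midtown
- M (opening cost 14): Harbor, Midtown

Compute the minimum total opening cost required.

E alone covers Campus, Harbor, Midtown — every zone.
Total opening cost: 4.

4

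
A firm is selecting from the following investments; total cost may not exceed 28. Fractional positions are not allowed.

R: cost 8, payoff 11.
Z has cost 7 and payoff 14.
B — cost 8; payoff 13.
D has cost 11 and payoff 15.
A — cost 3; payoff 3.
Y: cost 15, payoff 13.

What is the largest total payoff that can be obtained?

Z + B + D: cost 7 + 8 + 11 = 26 ≤ 28, payoff 14 + 13 + 15 = 42.
R + Z + B + A: cost 8 + 7 + 8 + 3 = 26 ≤ 28, payoff 11 + 14 + 13 + 3 = 41.
Best is Z, B, and D with total payoff 42.

42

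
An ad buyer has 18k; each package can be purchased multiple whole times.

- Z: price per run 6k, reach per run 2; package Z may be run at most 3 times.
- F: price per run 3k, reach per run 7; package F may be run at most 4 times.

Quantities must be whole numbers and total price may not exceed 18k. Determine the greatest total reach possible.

This is a bounded integer knapsack.
F has the best ratio (7/3); taking only F gives at most 4×7 = 28 (stopped by the supply cap of 4).
Mixing does better — 1×Z and 4×F: price 18 ≤ 18, reach 1·2 + 4·7 = 30.

30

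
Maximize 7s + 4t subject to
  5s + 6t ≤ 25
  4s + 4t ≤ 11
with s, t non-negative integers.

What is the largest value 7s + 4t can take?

14

Relaxing integrality, the LP optimum is 19.25 at (s,t) = (2.75, 0), which is not an integer point.
(s,t)=(2,0): 5·2+6·0=10≤25, 4·2+4·0=8≤11, objective 14.
(s,t)=(1,1): 5·1+6·1=11≤25, 4·1+4·1=8≤11, objective 11.
(s,t)=(1,0): 5·1+6·0=5≤25, 4·1+4·0=4≤11, objective 7.
The best lattice point is (2,0), giving 14.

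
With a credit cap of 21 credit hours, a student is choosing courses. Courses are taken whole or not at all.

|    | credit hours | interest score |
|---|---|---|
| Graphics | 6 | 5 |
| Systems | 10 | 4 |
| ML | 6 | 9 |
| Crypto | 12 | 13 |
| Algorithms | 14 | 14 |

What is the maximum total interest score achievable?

23

Take ML and Algorithms: credit hours 6 + 14 = 20 ≤ 21, interest score 9 + 14 = 23.
No other feasible combination does better.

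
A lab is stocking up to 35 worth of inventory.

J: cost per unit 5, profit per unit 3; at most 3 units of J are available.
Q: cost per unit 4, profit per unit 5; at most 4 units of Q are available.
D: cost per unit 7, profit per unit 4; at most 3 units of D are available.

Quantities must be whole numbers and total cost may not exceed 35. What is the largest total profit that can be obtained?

31

This is a bounded integer knapsack.
Q has the best ratio (5/4); taking only Q gives at most 4×5 = 20 (stopped by the supply cap of 4).
Mixing does better — 1×J, 4×Q, and 2×D: cost 35 ≤ 35, profit 1·3 + 4·5 + 2·4 = 31.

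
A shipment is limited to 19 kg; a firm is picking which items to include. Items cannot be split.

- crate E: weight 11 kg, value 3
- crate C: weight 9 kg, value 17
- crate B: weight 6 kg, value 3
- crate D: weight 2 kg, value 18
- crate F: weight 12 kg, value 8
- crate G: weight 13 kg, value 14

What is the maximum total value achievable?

Allowing fractional choices, the relaxed optimum would be about 43.6, but items are indivisible.
crate C + crate D: weight 9 + 2 = 11 ≤ 19, value 17 + 18 = 35.
crate C + crate B + crate D: weight 9 + 6 + 2 = 17 ≤ 19, value 17 + 3 + 18 = 38.
crate D + crate G: weight 2 + 13 = 15 ≤ 19, value 18 + 14 = 32.
Best is crate C, crate B, and crate D with total value 38.

38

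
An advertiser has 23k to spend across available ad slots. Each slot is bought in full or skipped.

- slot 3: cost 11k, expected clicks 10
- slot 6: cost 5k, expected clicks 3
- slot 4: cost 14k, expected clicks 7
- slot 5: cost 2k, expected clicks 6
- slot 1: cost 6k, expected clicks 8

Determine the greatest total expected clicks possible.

This is a 0-1 knapsack instance.
Take slot 3, slot 5, and slot 1: cost 11 + 2 + 6 = 19 ≤ 23, expected clicks 10 + 6 + 8 = 24.
No other feasible combination does better.

24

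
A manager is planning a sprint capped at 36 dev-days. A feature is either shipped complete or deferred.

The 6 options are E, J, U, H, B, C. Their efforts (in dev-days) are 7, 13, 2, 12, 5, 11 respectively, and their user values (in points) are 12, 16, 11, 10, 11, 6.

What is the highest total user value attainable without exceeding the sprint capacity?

Allowing fractional choices, the relaxed optimum would be about 57.5, but features are indivisible.
E + J + U + B: effort 7 + 13 + 2 + 5 = 27 ≤ 36, user value 12 + 16 + 11 + 11 = 50.
J + U + H + B: effort 13 + 2 + 12 + 5 = 32 ≤ 36, user value 16 + 11 + 10 + 11 = 48.
E + J + U + H: effort 7 + 13 + 2 + 12 = 34 ≤ 36, user value 12 + 16 + 11 + 10 = 49.
Best is E, J, U, and B with total user value 50.

50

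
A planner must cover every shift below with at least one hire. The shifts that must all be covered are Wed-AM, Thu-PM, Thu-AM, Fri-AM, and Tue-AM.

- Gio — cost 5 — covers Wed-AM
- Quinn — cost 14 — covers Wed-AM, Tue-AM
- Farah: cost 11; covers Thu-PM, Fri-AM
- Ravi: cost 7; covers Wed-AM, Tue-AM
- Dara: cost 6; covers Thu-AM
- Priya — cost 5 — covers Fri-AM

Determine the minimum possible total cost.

24

This is a weighted set-cover instance.
The greedy cost-per-new-shift heuristic would pick Ravi, Priya, Dara, and Farah for 29, but a cheaper cover exists.
Choose Farah, Ravi, and Dara: together they cover Wed-AM, Thu-PM, Thu-AM, Fri-AM, Tue-AM — every shift.
Total cost: 11 + 7 + 6 = 24.
No cover costs less than 24.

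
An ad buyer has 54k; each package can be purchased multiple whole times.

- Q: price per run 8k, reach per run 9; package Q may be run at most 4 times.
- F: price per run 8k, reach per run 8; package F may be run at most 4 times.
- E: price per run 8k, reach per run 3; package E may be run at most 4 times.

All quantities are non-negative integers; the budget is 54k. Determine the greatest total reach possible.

4×Q and 2×F: price 48 ≤ 54, reach 4·9 + 2·8 = 52.
3×Q and 3×F: price 48 ≤ 54, reach 3·9 + 3·8 = 51.
Best is 52.

52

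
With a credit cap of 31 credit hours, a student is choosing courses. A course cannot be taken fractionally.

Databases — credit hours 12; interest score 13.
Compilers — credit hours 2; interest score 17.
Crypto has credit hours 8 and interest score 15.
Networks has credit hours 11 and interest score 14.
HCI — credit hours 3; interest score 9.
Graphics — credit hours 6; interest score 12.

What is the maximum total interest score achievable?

Allowing fractional choices, the relaxed optimum would be about 68.1, but courses are indivisible.
Compilers + Crypto + Networks + HCI + Graphics: credit hours 2 + 8 + 11 + 3 + 6 = 30 ≤ 31, interest score 17 + 15 + 14 + 9 + 12 = 67.
Databases + Compilers + Crypto + HCI + Graphics: credit hours 12 + 2 + 8 + 3 + 6 = 31 ≤ 31, interest score 13 + 17 + 15 + 9 + 12 = 66.
Best is Compilers, Crypto, Networks, HCI, and Graphics with total interest score 67.

67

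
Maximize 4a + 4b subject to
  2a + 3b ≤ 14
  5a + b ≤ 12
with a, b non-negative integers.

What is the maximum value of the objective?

Relaxing integrality, the LP optimum is 20.92 at (a,b) = (1.69, 3.54), which is not an integer point.
(a,b)=(1,4): 2·1+3·4=14≤14, 5·1+1·4=9≤12, objective 20.
(a,b)=(0,4): 2·0+3·4=12≤14, 5·0+1·4=4≤12, objective 16.
No feasible integer point exceeds 20.

20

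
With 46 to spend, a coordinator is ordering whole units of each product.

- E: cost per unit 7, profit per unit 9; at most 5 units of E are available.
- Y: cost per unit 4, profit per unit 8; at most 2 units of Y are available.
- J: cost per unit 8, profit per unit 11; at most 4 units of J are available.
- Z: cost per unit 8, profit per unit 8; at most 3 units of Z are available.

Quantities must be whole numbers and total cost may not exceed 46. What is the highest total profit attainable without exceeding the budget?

67

Y has the best ratio (8/4); taking only Y gives at most 2×8 = 16 (stopped by the supply cap of 2).
Mixing does better — 2×E, 2×Y, and 3×J: cost 46 ≤ 46, profit 2·9 + 2·8 + 3·11 = 67.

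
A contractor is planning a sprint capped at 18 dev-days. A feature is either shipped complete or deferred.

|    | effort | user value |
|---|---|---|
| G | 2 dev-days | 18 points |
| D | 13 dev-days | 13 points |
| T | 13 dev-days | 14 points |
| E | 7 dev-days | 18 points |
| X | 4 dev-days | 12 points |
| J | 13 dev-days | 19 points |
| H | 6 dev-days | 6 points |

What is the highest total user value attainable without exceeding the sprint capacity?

Allowing fractional choices, the relaxed optimum would be about 55.3, but features are indivisible.
G + J: effort 2 + 13 = 15 ≤ 18, user value 18 + 19 = 37.
G + E + X: effort 2 + 7 + 4 = 13 ≤ 18, user value 18 + 18 + 12 = 48.
G + E + H: effort 2 + 7 + 6 = 15 ≤ 18, user value 18 + 18 + 6 = 42.
Best is G, E, and X with total user value 48.

48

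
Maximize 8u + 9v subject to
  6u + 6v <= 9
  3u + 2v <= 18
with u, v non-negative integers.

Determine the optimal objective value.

9

Relaxing integrality, the LP optimum is 13.50 at (u,v) = (0, 1.5), which is not an integer point.
(u,v)=(0,1): 6·0+6·1=6≤9, 3·0+2·1=2≤18, objective 9.
(u,v)=(1,0): 6·1+6·0=6≤9, 3·1+2·0=3≤18, objective 8.
No feasible integer point exceeds 9.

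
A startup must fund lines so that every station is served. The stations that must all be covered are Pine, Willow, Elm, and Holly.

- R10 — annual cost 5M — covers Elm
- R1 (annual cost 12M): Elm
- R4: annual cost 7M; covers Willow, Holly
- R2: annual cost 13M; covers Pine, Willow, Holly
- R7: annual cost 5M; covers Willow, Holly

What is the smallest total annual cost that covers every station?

This is a weighted set-cover instance.
The greedy cost-per-new-station heuristic would pick R7, R10, and R2 for 23, but a cheaper cover exists.
Choose R10 and R2: together they cover Pine, Willow, Elm, Holly — every station.
Total annual cost: 5 + 13 = 18.
No cover costs less than 18.

18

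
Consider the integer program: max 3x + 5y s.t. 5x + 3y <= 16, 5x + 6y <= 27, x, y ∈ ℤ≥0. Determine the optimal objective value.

(x,y)=(0,4): 5·0+3·4=12≤16, 5·0+6·4=24≤27, objective 20.
(x,y)=(1,3): 5·1+3·3=14≤16, 5·1+6·3=23≤27, objective 18.
(x,y)=(0,3): 5·0+3·3=9≤16, 5·0+6·3=18≤27, objective 15.
No feasible integer point exceeds 20.

20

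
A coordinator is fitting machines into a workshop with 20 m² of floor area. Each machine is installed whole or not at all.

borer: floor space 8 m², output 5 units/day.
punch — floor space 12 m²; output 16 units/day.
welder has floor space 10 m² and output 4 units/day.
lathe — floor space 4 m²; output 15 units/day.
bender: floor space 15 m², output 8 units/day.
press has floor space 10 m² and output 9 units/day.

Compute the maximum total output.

31

Allowing fractional choices, the relaxed optimum would be about 34.6, but machines are indivisible.
lathe + bender: floor space 4 + 15 = 19 ≤ 20, output 15 + 8 = 23.
punch + lathe: floor space 12 + 4 = 16 ≤ 20, output 16 + 15 = 31.
lathe + press: floor space 4 + 10 = 14 ≤ 20, output 15 + 9 = 24.
Best is punch and lathe with total output 31.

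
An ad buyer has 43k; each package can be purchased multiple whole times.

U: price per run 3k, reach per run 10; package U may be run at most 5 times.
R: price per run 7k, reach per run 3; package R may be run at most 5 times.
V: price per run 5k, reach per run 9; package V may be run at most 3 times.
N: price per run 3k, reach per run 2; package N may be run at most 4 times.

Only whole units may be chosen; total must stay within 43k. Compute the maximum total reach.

This is a bounded integer knapsack.
U has the best ratio (10/3); taking only U gives at most 5×10 = 50 (stopped by the supply cap of 5).
Mixing does better — 5×U, 3×V, and 4×N: price 42 ≤ 43, reach 5·10 + 3·9 + 4·2 = 85.

85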